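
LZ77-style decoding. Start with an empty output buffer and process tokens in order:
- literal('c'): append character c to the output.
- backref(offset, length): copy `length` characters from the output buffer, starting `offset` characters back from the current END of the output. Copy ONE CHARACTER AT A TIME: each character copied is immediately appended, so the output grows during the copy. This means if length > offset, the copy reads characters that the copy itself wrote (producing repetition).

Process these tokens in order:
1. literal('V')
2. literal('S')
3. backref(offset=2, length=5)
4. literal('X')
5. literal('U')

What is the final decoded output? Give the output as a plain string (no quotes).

Token 1: literal('V'). Output: "V"
Token 2: literal('S'). Output: "VS"
Token 3: backref(off=2, len=5) (overlapping!). Copied 'VSVSV' from pos 0. Output: "VSVSVSV"
Token 4: literal('X'). Output: "VSVSVSVX"
Token 5: literal('U'). Output: "VSVSVSVXU"

Answer: VSVSVSVXU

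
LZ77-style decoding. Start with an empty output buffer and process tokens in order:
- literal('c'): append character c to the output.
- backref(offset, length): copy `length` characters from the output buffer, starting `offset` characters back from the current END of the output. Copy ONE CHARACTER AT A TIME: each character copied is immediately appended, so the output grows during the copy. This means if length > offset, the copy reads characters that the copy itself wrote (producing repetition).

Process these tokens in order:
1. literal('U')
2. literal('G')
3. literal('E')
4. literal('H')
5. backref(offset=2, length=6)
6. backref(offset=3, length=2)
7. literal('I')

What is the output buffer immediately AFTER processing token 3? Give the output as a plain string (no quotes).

Token 1: literal('U'). Output: "U"
Token 2: literal('G'). Output: "UG"
Token 3: literal('E'). Output: "UGE"

Answer: UGE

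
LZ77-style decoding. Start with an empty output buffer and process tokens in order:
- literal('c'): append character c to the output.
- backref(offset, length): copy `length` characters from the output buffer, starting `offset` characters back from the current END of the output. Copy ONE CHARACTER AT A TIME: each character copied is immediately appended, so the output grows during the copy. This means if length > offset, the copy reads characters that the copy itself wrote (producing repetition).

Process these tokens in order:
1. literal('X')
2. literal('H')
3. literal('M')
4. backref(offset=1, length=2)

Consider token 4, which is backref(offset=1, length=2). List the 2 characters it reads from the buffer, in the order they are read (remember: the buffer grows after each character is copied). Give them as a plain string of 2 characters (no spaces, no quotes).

Answer: MM

Derivation:
Token 1: literal('X'). Output: "X"
Token 2: literal('H'). Output: "XH"
Token 3: literal('M'). Output: "XHM"
Token 4: backref(off=1, len=2). Buffer before: "XHM" (len 3)
  byte 1: read out[2]='M', append. Buffer now: "XHMM"
  byte 2: read out[3]='M', append. Buffer now: "XHMMM"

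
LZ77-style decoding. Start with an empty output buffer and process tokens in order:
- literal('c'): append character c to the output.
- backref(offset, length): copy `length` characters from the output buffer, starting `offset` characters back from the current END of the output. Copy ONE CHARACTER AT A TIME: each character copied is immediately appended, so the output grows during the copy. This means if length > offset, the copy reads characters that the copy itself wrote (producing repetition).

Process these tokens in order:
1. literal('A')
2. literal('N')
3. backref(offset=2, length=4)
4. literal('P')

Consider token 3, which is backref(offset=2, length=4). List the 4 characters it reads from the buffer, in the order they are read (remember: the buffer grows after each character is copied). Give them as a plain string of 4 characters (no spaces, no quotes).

Token 1: literal('A'). Output: "A"
Token 2: literal('N'). Output: "AN"
Token 3: backref(off=2, len=4). Buffer before: "AN" (len 2)
  byte 1: read out[0]='A', append. Buffer now: "ANA"
  byte 2: read out[1]='N', append. Buffer now: "ANAN"
  byte 3: read out[2]='A', append. Buffer now: "ANANA"
  byte 4: read out[3]='N', append. Buffer now: "ANANAN"

Answer: ANAN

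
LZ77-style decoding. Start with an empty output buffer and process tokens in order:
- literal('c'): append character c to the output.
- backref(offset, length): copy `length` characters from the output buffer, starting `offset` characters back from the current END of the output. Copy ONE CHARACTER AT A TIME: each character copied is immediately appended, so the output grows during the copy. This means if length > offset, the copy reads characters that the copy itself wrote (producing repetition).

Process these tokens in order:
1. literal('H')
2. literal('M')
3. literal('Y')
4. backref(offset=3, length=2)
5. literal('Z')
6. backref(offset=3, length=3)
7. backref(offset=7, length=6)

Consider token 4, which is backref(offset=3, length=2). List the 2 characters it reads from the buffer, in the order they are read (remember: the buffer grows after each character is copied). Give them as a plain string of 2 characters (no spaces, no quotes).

Answer: HM

Derivation:
Token 1: literal('H'). Output: "H"
Token 2: literal('M'). Output: "HM"
Token 3: literal('Y'). Output: "HMY"
Token 4: backref(off=3, len=2). Buffer before: "HMY" (len 3)
  byte 1: read out[0]='H', append. Buffer now: "HMYH"
  byte 2: read out[1]='M', append. Buffer now: "HMYHM"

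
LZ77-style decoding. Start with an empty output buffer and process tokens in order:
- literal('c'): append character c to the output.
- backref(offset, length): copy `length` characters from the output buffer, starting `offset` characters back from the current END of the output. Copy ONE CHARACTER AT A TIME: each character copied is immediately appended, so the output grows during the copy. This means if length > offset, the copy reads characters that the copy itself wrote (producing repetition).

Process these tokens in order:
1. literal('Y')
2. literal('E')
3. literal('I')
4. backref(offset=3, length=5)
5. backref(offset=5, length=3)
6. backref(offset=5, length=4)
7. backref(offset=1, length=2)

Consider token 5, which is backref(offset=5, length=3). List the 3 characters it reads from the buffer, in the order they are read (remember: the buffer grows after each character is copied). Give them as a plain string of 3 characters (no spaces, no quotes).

Answer: YEI

Derivation:
Token 1: literal('Y'). Output: "Y"
Token 2: literal('E'). Output: "YE"
Token 3: literal('I'). Output: "YEI"
Token 4: backref(off=3, len=5) (overlapping!). Copied 'YEIYE' from pos 0. Output: "YEIYEIYE"
Token 5: backref(off=5, len=3). Buffer before: "YEIYEIYE" (len 8)
  byte 1: read out[3]='Y', append. Buffer now: "YEIYEIYEY"
  byte 2: read out[4]='E', append. Buffer now: "YEIYEIYEYE"
  byte 3: read out[5]='I', append. Buffer now: "YEIYEIYEYEI"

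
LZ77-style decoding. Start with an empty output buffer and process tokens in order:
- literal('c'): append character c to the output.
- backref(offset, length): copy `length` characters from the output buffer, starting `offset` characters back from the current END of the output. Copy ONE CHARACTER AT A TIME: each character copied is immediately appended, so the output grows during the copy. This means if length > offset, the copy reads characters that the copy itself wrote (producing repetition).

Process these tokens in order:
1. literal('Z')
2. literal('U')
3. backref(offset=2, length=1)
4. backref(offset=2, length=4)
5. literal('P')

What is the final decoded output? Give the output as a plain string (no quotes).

Answer: ZUZUZUZP

Derivation:
Token 1: literal('Z'). Output: "Z"
Token 2: literal('U'). Output: "ZU"
Token 3: backref(off=2, len=1). Copied 'Z' from pos 0. Output: "ZUZ"
Token 4: backref(off=2, len=4) (overlapping!). Copied 'UZUZ' from pos 1. Output: "ZUZUZUZ"
Token 5: literal('P'). Output: "ZUZUZUZP"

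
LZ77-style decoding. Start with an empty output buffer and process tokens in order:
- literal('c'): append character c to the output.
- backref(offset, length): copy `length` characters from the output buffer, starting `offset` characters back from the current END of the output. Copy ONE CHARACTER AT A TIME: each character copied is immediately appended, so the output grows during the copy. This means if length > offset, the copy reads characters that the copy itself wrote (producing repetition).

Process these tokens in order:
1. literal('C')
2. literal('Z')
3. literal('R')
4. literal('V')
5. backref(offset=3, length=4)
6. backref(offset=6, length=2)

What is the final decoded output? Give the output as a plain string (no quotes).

Token 1: literal('C'). Output: "C"
Token 2: literal('Z'). Output: "CZ"
Token 3: literal('R'). Output: "CZR"
Token 4: literal('V'). Output: "CZRV"
Token 5: backref(off=3, len=4) (overlapping!). Copied 'ZRVZ' from pos 1. Output: "CZRVZRVZ"
Token 6: backref(off=6, len=2). Copied 'RV' from pos 2. Output: "CZRVZRVZRV"

Answer: CZRVZRVZRV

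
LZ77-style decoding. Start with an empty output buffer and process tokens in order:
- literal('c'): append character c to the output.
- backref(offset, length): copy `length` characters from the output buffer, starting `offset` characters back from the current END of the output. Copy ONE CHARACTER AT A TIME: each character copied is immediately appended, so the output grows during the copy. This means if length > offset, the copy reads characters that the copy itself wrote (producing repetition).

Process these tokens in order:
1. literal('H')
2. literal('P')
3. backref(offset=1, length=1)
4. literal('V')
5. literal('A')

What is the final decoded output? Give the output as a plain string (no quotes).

Answer: HPPVA

Derivation:
Token 1: literal('H'). Output: "H"
Token 2: literal('P'). Output: "HP"
Token 3: backref(off=1, len=1). Copied 'P' from pos 1. Output: "HPP"
Token 4: literal('V'). Output: "HPPV"
Token 5: literal('A'). Output: "HPPVA"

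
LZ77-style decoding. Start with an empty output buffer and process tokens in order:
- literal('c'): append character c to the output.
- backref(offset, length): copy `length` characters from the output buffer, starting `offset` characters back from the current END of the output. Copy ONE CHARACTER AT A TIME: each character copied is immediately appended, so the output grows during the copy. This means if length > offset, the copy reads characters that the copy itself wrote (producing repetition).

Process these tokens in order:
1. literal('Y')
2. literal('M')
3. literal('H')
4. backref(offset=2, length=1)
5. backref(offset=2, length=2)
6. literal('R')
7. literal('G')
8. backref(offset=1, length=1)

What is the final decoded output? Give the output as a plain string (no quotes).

Answer: YMHMHMRGG

Derivation:
Token 1: literal('Y'). Output: "Y"
Token 2: literal('M'). Output: "YM"
Token 3: literal('H'). Output: "YMH"
Token 4: backref(off=2, len=1). Copied 'M' from pos 1. Output: "YMHM"
Token 5: backref(off=2, len=2). Copied 'HM' from pos 2. Output: "YMHMHM"
Token 6: literal('R'). Output: "YMHMHMR"
Token 7: literal('G'). Output: "YMHMHMRG"
Token 8: backref(off=1, len=1). Copied 'G' from pos 7. Output: "YMHMHMRGG"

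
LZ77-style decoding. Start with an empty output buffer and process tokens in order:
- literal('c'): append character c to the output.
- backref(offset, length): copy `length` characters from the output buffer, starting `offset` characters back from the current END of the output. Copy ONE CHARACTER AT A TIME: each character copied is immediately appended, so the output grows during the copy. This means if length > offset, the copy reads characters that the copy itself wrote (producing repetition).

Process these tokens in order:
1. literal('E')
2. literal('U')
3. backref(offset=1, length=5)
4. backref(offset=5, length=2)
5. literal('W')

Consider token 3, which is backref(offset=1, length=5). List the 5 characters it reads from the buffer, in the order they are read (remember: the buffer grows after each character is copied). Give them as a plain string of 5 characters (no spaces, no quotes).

Answer: UUUUU

Derivation:
Token 1: literal('E'). Output: "E"
Token 2: literal('U'). Output: "EU"
Token 3: backref(off=1, len=5). Buffer before: "EU" (len 2)
  byte 1: read out[1]='U', append. Buffer now: "EUU"
  byte 2: read out[2]='U', append. Buffer now: "EUUU"
  byte 3: read out[3]='U', append. Buffer now: "EUUUU"
  byte 4: read out[4]='U', append. Buffer now: "EUUUUU"
  byte 5: read out[5]='U', append. Buffer now: "EUUUUUU"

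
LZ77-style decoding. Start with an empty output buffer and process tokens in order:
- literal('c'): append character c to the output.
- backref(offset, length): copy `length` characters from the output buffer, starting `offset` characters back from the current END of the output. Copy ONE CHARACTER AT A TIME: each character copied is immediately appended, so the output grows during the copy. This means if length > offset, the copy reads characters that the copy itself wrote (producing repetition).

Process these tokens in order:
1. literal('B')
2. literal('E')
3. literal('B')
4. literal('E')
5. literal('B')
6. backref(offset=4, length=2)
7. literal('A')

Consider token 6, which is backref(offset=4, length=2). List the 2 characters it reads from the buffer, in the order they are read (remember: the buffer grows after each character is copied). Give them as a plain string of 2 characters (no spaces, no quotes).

Token 1: literal('B'). Output: "B"
Token 2: literal('E'). Output: "BE"
Token 3: literal('B'). Output: "BEB"
Token 4: literal('E'). Output: "BEBE"
Token 5: literal('B'). Output: "BEBEB"
Token 6: backref(off=4, len=2). Buffer before: "BEBEB" (len 5)
  byte 1: read out[1]='E', append. Buffer now: "BEBEBE"
  byte 2: read out[2]='B', append. Buffer now: "BEBEBEB"

Answer: EB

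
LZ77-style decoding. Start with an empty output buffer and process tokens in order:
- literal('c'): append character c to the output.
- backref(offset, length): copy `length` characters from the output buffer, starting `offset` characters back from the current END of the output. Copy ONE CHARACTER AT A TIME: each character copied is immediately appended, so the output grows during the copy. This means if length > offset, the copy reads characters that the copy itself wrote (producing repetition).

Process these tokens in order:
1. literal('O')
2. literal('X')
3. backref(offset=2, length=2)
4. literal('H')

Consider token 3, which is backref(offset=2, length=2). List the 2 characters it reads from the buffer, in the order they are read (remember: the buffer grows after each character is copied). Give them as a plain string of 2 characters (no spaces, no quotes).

Answer: OX

Derivation:
Token 1: literal('O'). Output: "O"
Token 2: literal('X'). Output: "OX"
Token 3: backref(off=2, len=2). Buffer before: "OX" (len 2)
  byte 1: read out[0]='O', append. Buffer now: "OXO"
  byte 2: read out[1]='X', append. Buffer now: "OXOX"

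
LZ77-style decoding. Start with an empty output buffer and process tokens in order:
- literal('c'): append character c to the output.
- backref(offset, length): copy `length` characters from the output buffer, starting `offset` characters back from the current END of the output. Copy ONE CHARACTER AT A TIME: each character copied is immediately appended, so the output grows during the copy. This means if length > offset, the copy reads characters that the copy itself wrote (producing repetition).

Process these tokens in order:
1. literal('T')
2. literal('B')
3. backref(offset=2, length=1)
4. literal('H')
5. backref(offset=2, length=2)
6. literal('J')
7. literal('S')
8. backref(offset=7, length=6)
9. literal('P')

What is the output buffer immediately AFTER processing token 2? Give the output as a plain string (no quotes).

Token 1: literal('T'). Output: "T"
Token 2: literal('B'). Output: "TB"

Answer: TB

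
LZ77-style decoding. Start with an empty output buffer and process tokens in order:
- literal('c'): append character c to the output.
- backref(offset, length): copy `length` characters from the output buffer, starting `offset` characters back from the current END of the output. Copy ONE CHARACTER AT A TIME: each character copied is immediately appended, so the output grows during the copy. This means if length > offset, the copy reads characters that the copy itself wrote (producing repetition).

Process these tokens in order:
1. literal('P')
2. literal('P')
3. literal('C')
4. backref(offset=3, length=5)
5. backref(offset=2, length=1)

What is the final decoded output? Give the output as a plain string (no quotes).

Answer: PPCPPCPPP

Derivation:
Token 1: literal('P'). Output: "P"
Token 2: literal('P'). Output: "PP"
Token 3: literal('C'). Output: "PPC"
Token 4: backref(off=3, len=5) (overlapping!). Copied 'PPCPP' from pos 0. Output: "PPCPPCPP"
Token 5: backref(off=2, len=1). Copied 'P' from pos 6. Output: "PPCPPCPPP"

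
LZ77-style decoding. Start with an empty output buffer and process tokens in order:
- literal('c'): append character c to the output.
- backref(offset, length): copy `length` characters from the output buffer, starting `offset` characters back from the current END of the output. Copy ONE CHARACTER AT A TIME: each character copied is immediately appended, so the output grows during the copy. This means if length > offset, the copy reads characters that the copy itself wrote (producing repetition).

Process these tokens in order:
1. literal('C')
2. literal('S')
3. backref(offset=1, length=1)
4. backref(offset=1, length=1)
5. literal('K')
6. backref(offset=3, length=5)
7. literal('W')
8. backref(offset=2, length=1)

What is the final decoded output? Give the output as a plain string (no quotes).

Answer: CSSSKSSKSSWS

Derivation:
Token 1: literal('C'). Output: "C"
Token 2: literal('S'). Output: "CS"
Token 3: backref(off=1, len=1). Copied 'S' from pos 1. Output: "CSS"
Token 4: backref(off=1, len=1). Copied 'S' from pos 2. Output: "CSSS"
Token 5: literal('K'). Output: "CSSSK"
Token 6: backref(off=3, len=5) (overlapping!). Copied 'SSKSS' from pos 2. Output: "CSSSKSSKSS"
Token 7: literal('W'). Output: "CSSSKSSKSSW"
Token 8: backref(off=2, len=1). Copied 'S' from pos 9. Output: "CSSSKSSKSSWS"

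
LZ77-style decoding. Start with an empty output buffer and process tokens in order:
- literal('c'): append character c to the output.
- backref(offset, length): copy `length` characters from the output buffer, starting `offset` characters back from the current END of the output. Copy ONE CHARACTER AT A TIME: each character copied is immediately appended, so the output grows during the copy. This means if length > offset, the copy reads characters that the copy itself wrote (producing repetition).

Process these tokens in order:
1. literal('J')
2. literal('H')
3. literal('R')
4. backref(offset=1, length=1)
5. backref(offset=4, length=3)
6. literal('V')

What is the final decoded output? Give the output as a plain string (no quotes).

Answer: JHRRJHRV

Derivation:
Token 1: literal('J'). Output: "J"
Token 2: literal('H'). Output: "JH"
Token 3: literal('R'). Output: "JHR"
Token 4: backref(off=1, len=1). Copied 'R' from pos 2. Output: "JHRR"
Token 5: backref(off=4, len=3). Copied 'JHR' from pos 0. Output: "JHRRJHR"
Token 6: literal('V'). Output: "JHRRJHRV"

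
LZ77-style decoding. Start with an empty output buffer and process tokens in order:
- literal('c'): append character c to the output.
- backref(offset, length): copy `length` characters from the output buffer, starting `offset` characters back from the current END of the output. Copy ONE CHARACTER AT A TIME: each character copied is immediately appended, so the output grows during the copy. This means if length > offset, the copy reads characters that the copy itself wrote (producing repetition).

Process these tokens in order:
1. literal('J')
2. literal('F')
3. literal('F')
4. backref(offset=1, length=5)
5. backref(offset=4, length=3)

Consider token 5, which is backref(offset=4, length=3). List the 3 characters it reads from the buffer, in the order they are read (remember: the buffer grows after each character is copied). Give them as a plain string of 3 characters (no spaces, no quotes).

Answer: FFF

Derivation:
Token 1: literal('J'). Output: "J"
Token 2: literal('F'). Output: "JF"
Token 3: literal('F'). Output: "JFF"
Token 4: backref(off=1, len=5) (overlapping!). Copied 'FFFFF' from pos 2. Output: "JFFFFFFF"
Token 5: backref(off=4, len=3). Buffer before: "JFFFFFFF" (len 8)
  byte 1: read out[4]='F', append. Buffer now: "JFFFFFFFF"
  byte 2: read out[5]='F', append. Buffer now: "JFFFFFFFFF"
  byte 3: read out[6]='F', append. Buffer now: "JFFFFFFFFFF"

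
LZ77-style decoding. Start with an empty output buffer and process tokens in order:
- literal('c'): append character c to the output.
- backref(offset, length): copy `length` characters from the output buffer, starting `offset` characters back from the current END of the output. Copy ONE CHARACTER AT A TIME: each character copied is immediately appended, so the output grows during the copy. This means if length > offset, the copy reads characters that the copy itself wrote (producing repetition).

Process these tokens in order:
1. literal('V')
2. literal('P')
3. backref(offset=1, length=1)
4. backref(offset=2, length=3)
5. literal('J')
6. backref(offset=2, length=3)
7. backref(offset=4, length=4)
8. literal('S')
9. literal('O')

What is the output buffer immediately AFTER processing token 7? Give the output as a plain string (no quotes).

Answer: VPPPPPJPJPJPJP

Derivation:
Token 1: literal('V'). Output: "V"
Token 2: literal('P'). Output: "VP"
Token 3: backref(off=1, len=1). Copied 'P' from pos 1. Output: "VPP"
Token 4: backref(off=2, len=3) (overlapping!). Copied 'PPP' from pos 1. Output: "VPPPPP"
Token 5: literal('J'). Output: "VPPPPPJ"
Token 6: backref(off=2, len=3) (overlapping!). Copied 'PJP' from pos 5. Output: "VPPPPPJPJP"
Token 7: backref(off=4, len=4). Copied 'JPJP' from pos 6. Output: "VPPPPPJPJPJPJP"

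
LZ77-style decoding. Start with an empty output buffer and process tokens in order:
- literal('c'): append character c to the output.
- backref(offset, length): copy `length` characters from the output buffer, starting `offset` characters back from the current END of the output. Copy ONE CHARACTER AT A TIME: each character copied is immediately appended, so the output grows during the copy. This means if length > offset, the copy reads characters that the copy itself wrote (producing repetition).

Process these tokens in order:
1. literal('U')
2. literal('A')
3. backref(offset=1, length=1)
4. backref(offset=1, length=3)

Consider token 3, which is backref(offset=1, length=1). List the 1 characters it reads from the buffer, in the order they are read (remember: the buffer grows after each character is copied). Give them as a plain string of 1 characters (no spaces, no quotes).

Token 1: literal('U'). Output: "U"
Token 2: literal('A'). Output: "UA"
Token 3: backref(off=1, len=1). Buffer before: "UA" (len 2)
  byte 1: read out[1]='A', append. Buffer now: "UAA"

Answer: A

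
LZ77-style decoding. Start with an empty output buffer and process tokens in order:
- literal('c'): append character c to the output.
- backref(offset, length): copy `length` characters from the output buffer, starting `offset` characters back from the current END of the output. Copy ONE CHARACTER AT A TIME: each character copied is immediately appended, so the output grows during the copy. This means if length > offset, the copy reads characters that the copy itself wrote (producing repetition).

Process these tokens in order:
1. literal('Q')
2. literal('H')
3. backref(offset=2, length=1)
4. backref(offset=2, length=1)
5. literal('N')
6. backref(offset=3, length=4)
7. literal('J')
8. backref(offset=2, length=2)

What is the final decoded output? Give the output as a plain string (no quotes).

Token 1: literal('Q'). Output: "Q"
Token 2: literal('H'). Output: "QH"
Token 3: backref(off=2, len=1). Copied 'Q' from pos 0. Output: "QHQ"
Token 4: backref(off=2, len=1). Copied 'H' from pos 1. Output: "QHQH"
Token 5: literal('N'). Output: "QHQHN"
Token 6: backref(off=3, len=4) (overlapping!). Copied 'QHNQ' from pos 2. Output: "QHQHNQHNQ"
Token 7: literal('J'). Output: "QHQHNQHNQJ"
Token 8: backref(off=2, len=2). Copied 'QJ' from pos 8. Output: "QHQHNQHNQJQJ"

Answer: QHQHNQHNQJQJ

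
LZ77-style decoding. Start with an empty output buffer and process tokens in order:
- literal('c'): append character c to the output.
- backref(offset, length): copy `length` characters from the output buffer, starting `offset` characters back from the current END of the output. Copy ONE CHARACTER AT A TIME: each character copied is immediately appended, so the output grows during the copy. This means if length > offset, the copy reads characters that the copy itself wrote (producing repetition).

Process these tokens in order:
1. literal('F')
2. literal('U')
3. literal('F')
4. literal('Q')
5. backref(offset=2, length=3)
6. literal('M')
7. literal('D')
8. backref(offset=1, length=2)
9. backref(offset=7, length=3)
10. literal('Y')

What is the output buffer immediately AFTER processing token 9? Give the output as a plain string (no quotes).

Answer: FUFQFQFMDDDFQF

Derivation:
Token 1: literal('F'). Output: "F"
Token 2: literal('U'). Output: "FU"
Token 3: literal('F'). Output: "FUF"
Token 4: literal('Q'). Output: "FUFQ"
Token 5: backref(off=2, len=3) (overlapping!). Copied 'FQF' from pos 2. Output: "FUFQFQF"
Token 6: literal('M'). Output: "FUFQFQFM"
Token 7: literal('D'). Output: "FUFQFQFMD"
Token 8: backref(off=1, len=2) (overlapping!). Copied 'DD' from pos 8. Output: "FUFQFQFMDDD"
Token 9: backref(off=7, len=3). Copied 'FQF' from pos 4. Output: "FUFQFQFMDDDFQF"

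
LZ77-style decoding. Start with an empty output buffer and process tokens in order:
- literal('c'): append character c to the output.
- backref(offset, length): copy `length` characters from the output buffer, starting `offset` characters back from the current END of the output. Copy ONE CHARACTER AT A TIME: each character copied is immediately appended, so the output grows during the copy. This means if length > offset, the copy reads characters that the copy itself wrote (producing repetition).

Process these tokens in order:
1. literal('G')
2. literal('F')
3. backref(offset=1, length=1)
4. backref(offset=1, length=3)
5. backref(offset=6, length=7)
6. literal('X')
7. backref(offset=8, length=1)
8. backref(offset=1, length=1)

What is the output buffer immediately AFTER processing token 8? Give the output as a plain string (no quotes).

Token 1: literal('G'). Output: "G"
Token 2: literal('F'). Output: "GF"
Token 3: backref(off=1, len=1). Copied 'F' from pos 1. Output: "GFF"
Token 4: backref(off=1, len=3) (overlapping!). Copied 'FFF' from pos 2. Output: "GFFFFF"
Token 5: backref(off=6, len=7) (overlapping!). Copied 'GFFFFFG' from pos 0. Output: "GFFFFFGFFFFFG"
Token 6: literal('X'). Output: "GFFFFFGFFFFFGX"
Token 7: backref(off=8, len=1). Copied 'G' from pos 6. Output: "GFFFFFGFFFFFGXG"
Token 8: backref(off=1, len=1). Copied 'G' from pos 14. Output: "GFFFFFGFFFFFGXGG"

Answer: GFFFFFGFFFFFGXGG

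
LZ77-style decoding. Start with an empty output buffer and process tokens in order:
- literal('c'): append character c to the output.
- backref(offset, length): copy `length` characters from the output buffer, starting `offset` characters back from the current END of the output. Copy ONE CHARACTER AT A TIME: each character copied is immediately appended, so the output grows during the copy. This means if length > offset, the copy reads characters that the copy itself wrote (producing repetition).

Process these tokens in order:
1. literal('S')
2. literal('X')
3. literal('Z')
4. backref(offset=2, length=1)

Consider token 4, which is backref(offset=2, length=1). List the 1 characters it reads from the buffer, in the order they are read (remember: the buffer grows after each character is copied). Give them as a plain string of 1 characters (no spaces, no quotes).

Answer: X

Derivation:
Token 1: literal('S'). Output: "S"
Token 2: literal('X'). Output: "SX"
Token 3: literal('Z'). Output: "SXZ"
Token 4: backref(off=2, len=1). Buffer before: "SXZ" (len 3)
  byte 1: read out[1]='X', append. Buffer now: "SXZX"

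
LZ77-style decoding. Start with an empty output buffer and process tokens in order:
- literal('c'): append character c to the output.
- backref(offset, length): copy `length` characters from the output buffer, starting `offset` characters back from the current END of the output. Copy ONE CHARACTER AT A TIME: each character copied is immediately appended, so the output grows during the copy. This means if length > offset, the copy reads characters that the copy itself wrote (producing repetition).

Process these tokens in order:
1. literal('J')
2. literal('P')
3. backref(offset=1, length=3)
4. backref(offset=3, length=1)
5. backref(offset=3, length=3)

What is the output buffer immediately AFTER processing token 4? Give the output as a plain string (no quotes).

Token 1: literal('J'). Output: "J"
Token 2: literal('P'). Output: "JP"
Token 3: backref(off=1, len=3) (overlapping!). Copied 'PPP' from pos 1. Output: "JPPPP"
Token 4: backref(off=3, len=1). Copied 'P' from pos 2. Output: "JPPPPP"

Answer: JPPPPP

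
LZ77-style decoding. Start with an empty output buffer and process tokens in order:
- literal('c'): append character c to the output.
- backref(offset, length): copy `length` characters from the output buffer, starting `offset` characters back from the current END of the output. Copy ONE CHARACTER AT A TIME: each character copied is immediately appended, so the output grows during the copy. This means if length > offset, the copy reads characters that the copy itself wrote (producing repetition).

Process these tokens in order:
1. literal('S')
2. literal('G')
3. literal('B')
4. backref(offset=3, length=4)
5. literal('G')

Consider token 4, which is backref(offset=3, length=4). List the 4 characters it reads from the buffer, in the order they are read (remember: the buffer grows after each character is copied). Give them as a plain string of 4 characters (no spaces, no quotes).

Answer: SGBS

Derivation:
Token 1: literal('S'). Output: "S"
Token 2: literal('G'). Output: "SG"
Token 3: literal('B'). Output: "SGB"
Token 4: backref(off=3, len=4). Buffer before: "SGB" (len 3)
  byte 1: read out[0]='S', append. Buffer now: "SGBS"
  byte 2: read out[1]='G', append. Buffer now: "SGBSG"
  byte 3: read out[2]='B', append. Buffer now: "SGBSGB"
  byte 4: read out[3]='S', append. Buffer now: "SGBSGBS"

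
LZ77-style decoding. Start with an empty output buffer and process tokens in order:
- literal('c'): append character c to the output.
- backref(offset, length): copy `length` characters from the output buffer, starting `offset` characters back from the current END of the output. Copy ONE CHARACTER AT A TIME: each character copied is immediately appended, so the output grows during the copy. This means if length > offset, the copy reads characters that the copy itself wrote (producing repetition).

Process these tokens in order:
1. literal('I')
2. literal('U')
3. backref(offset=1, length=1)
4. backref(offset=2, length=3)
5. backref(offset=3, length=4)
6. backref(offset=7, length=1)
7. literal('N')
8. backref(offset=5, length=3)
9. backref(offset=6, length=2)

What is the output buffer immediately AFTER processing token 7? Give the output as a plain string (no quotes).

Token 1: literal('I'). Output: "I"
Token 2: literal('U'). Output: "IU"
Token 3: backref(off=1, len=1). Copied 'U' from pos 1. Output: "IUU"
Token 4: backref(off=2, len=3) (overlapping!). Copied 'UUU' from pos 1. Output: "IUUUUU"
Token 5: backref(off=3, len=4) (overlapping!). Copied 'UUUU' from pos 3. Output: "IUUUUUUUUU"
Token 6: backref(off=7, len=1). Copied 'U' from pos 3. Output: "IUUUUUUUUUU"
Token 7: literal('N'). Output: "IUUUUUUUUUUN"

Answer: IUUUUUUUUUUN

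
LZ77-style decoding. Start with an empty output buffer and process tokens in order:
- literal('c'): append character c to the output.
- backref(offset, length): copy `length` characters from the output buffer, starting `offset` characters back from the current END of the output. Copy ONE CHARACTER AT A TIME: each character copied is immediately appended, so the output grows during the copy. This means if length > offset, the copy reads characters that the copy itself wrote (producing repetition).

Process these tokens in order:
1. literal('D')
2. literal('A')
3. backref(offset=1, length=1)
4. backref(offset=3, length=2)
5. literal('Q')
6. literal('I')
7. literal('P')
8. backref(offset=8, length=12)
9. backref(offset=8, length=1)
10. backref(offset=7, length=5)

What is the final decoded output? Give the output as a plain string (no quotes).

Answer: DAADAQIPDAADAQIPDAADAIPDAA

Derivation:
Token 1: literal('D'). Output: "D"
Token 2: literal('A'). Output: "DA"
Token 3: backref(off=1, len=1). Copied 'A' from pos 1. Output: "DAA"
Token 4: backref(off=3, len=2). Copied 'DA' from pos 0. Output: "DAADA"
Token 5: literal('Q'). Output: "DAADAQ"
Token 6: literal('I'). Output: "DAADAQI"
Token 7: literal('P'). Output: "DAADAQIP"
Token 8: backref(off=8, len=12) (overlapping!). Copied 'DAADAQIPDAAD' from pos 0. Output: "DAADAQIPDAADAQIPDAAD"
Token 9: backref(off=8, len=1). Copied 'A' from pos 12. Output: "DAADAQIPDAADAQIPDAADA"
Token 10: backref(off=7, len=5). Copied 'IPDAA' from pos 14. Output: "DAADAQIPDAADAQIPDAADAIPDAA"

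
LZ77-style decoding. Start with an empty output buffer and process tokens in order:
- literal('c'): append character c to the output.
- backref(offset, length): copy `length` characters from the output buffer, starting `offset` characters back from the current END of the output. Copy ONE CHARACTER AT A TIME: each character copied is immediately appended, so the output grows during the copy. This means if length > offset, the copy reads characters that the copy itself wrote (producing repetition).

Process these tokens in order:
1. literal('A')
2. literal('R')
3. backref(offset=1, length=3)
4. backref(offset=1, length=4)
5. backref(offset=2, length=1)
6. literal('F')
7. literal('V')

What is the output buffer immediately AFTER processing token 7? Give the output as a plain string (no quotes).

Token 1: literal('A'). Output: "A"
Token 2: literal('R'). Output: "AR"
Token 3: backref(off=1, len=3) (overlapping!). Copied 'RRR' from pos 1. Output: "ARRRR"
Token 4: backref(off=1, len=4) (overlapping!). Copied 'RRRR' from pos 4. Output: "ARRRRRRRR"
Token 5: backref(off=2, len=1). Copied 'R' from pos 7. Output: "ARRRRRRRRR"
Token 6: literal('F'). Output: "ARRRRRRRRRF"
Token 7: literal('V'). Output: "ARRRRRRRRRFV"

Answer: ARRRRRRRRRFV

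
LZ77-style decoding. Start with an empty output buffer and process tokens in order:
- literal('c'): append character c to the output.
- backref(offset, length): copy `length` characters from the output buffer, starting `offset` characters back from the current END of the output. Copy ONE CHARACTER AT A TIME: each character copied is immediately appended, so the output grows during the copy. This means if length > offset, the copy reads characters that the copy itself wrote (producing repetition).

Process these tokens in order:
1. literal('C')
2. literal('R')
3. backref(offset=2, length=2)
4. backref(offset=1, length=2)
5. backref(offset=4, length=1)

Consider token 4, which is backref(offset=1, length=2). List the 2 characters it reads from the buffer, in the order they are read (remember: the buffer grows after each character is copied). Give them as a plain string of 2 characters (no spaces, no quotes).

Answer: RR

Derivation:
Token 1: literal('C'). Output: "C"
Token 2: literal('R'). Output: "CR"
Token 3: backref(off=2, len=2). Copied 'CR' from pos 0. Output: "CRCR"
Token 4: backref(off=1, len=2). Buffer before: "CRCR" (len 4)
  byte 1: read out[3]='R', append. Buffer now: "CRCRR"
  byte 2: read out[4]='R', append. Buffer now: "CRCRRR"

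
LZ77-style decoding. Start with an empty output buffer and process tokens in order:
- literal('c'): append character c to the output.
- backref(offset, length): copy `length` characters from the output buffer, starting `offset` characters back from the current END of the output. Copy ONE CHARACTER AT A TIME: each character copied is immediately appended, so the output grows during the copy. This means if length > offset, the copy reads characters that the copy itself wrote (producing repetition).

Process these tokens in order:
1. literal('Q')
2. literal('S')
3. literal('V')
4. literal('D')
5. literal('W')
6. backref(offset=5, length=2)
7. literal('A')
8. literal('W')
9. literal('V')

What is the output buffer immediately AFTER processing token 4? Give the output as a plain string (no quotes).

Answer: QSVD

Derivation:
Token 1: literal('Q'). Output: "Q"
Token 2: literal('S'). Output: "QS"
Token 3: literal('V'). Output: "QSV"
Token 4: literal('D'). Output: "QSVD"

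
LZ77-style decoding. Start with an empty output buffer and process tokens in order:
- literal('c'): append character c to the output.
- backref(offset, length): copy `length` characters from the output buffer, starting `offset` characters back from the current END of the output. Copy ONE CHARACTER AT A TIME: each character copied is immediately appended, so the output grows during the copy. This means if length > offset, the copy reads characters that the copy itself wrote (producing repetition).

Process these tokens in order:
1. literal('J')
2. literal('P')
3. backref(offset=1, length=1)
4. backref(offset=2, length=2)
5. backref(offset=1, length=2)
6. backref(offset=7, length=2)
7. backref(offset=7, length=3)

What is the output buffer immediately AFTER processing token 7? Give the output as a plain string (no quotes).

Token 1: literal('J'). Output: "J"
Token 2: literal('P'). Output: "JP"
Token 3: backref(off=1, len=1). Copied 'P' from pos 1. Output: "JPP"
Token 4: backref(off=2, len=2). Copied 'PP' from pos 1. Output: "JPPPP"
Token 5: backref(off=1, len=2) (overlapping!). Copied 'PP' from pos 4. Output: "JPPPPPP"
Token 6: backref(off=7, len=2). Copied 'JP' from pos 0. Output: "JPPPPPPJP"
Token 7: backref(off=7, len=3). Copied 'PPP' from pos 2. Output: "JPPPPPPJPPPP"

Answer: JPPPPPPJPPPP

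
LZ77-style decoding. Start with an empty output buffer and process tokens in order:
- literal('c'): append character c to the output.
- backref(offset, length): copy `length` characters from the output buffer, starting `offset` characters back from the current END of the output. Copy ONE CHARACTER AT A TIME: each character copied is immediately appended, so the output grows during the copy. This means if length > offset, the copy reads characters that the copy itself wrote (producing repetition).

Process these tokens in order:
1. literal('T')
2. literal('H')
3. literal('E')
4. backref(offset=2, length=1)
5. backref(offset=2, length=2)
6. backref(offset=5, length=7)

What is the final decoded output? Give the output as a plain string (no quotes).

Answer: THEHEHHEHEHHE

Derivation:
Token 1: literal('T'). Output: "T"
Token 2: literal('H'). Output: "TH"
Token 3: literal('E'). Output: "THE"
Token 4: backref(off=2, len=1). Copied 'H' from pos 1. Output: "THEH"
Token 5: backref(off=2, len=2). Copied 'EH' from pos 2. Output: "THEHEH"
Token 6: backref(off=5, len=7) (overlapping!). Copied 'HEHEHHE' from pos 1. Output: "THEHEHHEHEHHE"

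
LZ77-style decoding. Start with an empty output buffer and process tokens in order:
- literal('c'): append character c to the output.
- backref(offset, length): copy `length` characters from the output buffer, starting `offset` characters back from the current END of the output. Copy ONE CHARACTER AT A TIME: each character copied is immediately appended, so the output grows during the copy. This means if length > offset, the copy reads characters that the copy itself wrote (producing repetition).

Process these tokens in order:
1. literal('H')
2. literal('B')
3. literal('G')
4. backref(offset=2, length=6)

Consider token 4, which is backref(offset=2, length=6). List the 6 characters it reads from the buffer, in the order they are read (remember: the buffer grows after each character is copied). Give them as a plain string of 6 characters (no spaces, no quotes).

Token 1: literal('H'). Output: "H"
Token 2: literal('B'). Output: "HB"
Token 3: literal('G'). Output: "HBG"
Token 4: backref(off=2, len=6). Buffer before: "HBG" (len 3)
  byte 1: read out[1]='B', append. Buffer now: "HBGB"
  byte 2: read out[2]='G', append. Buffer now: "HBGBG"
  byte 3: read out[3]='B', append. Buffer now: "HBGBGB"
  byte 4: read out[4]='G', append. Buffer now: "HBGBGBG"
  byte 5: read out[5]='B', append. Buffer now: "HBGBGBGB"
  byte 6: read out[6]='G', append. Buffer now: "HBGBGBGBG"

Answer: BGBGBG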